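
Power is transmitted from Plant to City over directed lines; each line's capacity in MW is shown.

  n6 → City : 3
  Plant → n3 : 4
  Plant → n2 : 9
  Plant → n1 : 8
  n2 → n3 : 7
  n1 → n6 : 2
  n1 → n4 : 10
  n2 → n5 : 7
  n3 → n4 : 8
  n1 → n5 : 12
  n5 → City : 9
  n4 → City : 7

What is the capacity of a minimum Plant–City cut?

Augment Plant→n1→n4→City: bottleneck 7, flow now 7.
Augment Plant→n1→n5→City: bottleneck 1, flow now 8.
Augment Plant→n2→n5→City: bottleneck 7, flow now 15.
Augment Plant→n3→n4→n1→n5→City: bottleneck 1, flow now 16. (uses reverse residual edge)
Augment Plant→n3→n4→n1→n6→City: bottleneck 2, flow now 18. (uses reverse residual edge)
No augmenting path remains; maximum flow = 18.
By max-flow min-cut, the minimum cut capacity equals the max flow.
In the residual graph, reachable from Plant: {Plant, n1, n2, n3, n4, n5}.
Min-cut edges: n1→n6 (2), n4→City (7), n5→City (9); capacity 2 + 7 + 9 = 18.

18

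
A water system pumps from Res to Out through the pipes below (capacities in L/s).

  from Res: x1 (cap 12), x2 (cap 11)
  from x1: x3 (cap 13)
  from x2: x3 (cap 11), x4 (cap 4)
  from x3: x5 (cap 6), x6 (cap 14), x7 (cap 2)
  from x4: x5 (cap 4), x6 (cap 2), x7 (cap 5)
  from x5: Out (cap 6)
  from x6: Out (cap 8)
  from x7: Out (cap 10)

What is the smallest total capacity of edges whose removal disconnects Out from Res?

Augment Res→x1→x3→x5→Out: bottleneck 6, flow now 6.
Augment Res→x1→x3→x6→Out: bottleneck 6, flow now 12.
Augment Res→x2→x3→x6→Out: bottleneck 2, flow now 14.
Augment Res→x2→x3→x7→Out: bottleneck 2, flow now 16.
Augment Res→x2→x4→x7→Out: bottleneck 4, flow now 20.
No augmenting path remains; maximum flow = 20.
By max-flow min-cut, the minimum cut capacity equals the max flow.
In the residual graph, reachable from Res: {Res, x1, x2, x3, x6}.
Min-cut edges: x2→x4 (4), x3→x5 (6), x3→x7 (2), x6→Out (8); capacity 4 + 6 + 2 + 8 = 20.

20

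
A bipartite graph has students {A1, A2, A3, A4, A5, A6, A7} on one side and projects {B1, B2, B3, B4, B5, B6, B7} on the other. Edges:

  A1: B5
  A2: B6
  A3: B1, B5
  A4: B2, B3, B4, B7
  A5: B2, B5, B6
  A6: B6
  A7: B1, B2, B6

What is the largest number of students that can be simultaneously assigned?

Unit-capacity flow: source→left, listed edges, right→sink; max matching = max flow.
Augmenting path A1→B5 (+1); matched 1.
Augmenting path A2→B6 (+1); matched 2.
Augmenting path A3→B1 (+1); matched 3.
Augmenting path A4→B2 (+1); matched 4.
Augmenting path A5→B2→A4→B3 (+1); matched 5.
No augmenting path remains; maximum matching = 5.
König certificate: {A4, B1, B2, B5, B6} is a vertex cover of size 5 (every listed pair touches it), so no matching can be larger.

5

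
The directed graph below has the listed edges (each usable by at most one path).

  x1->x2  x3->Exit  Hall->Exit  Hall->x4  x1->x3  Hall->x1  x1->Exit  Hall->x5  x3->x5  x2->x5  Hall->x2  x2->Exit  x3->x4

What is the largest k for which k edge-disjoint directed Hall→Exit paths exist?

3

Assign every edge capacity 1; by Menger, the answer equals the max flow.
Path Hall→Exit (+1); total 1.
Path Hall→x1→Exit (+1); total 2.
Path Hall→x2→Exit (+1); total 3.
No residual Hall→Exit path; max flow = 3.
Certifying cut of size 3: {Hall→Exit, Hall→x1, Hall→x2}.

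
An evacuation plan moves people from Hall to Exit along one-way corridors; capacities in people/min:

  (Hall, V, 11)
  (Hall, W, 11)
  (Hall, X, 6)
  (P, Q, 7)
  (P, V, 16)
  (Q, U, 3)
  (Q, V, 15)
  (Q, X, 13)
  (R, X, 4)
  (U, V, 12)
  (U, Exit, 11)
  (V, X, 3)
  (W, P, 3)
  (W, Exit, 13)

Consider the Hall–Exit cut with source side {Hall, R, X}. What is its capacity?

22

Edges leaving {Hall, R, X}: Hall→V (11), Hall→W (11).
Cut capacity = 11 + 11 = 22.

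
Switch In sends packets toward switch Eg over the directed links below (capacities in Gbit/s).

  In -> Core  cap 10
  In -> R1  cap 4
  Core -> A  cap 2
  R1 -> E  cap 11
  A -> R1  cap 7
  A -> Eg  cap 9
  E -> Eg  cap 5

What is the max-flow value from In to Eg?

Augment In→Core→A→Eg: bottleneck 2, flow now 2.
Augment In→R1→E→Eg: bottleneck 4, flow now 6.
No augmenting path remains; maximum flow = 6.
In the residual graph, reachable from In: {In, Core}.
Min-cut edges: In→R1 (4), Core→A (2); capacity 4 + 2 = 6.
This cut is saturated, so no flow can exceed 6.

6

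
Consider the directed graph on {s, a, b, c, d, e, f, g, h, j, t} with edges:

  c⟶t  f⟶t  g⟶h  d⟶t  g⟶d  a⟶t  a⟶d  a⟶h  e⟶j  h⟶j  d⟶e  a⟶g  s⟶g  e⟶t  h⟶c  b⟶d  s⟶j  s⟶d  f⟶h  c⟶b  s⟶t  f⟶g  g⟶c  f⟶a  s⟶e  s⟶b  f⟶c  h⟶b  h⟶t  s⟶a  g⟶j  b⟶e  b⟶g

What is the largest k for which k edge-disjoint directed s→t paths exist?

Assign every edge capacity 1; by Menger, the answer equals the max flow.
Path s→t (+1); total 1.
Path s→a→t (+1); total 2.
Path s→d→t (+1); total 3.
Path s→e→t (+1); total 4.
Path s→g→c→t (+1); total 5.
Path s→b→g→h→t (+1); total 6.
No residual s→t path; max flow = 6.
Certifying cut of size 6: {s→a, s→b, s→d, s→e, s→g, s→t}.

6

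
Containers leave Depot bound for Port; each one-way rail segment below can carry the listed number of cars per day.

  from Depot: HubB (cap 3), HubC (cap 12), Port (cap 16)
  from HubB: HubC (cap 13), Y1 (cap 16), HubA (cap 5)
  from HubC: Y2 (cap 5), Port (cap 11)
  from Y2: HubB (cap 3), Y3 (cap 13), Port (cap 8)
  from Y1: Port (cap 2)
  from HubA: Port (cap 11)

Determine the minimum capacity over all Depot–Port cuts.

Augment Depot→Port: bottleneck 16, flow now 16.
Augment Depot→HubC→Port: bottleneck 11, flow now 27.
Augment Depot→HubB→Y1→Port: bottleneck 2, flow now 29.
Augment Depot→HubB→HubA→Port: bottleneck 1, flow now 30.
Augment Depot→HubC→Y2→Port: bottleneck 1, flow now 31.
No augmenting path remains; maximum flow = 31.
By max-flow min-cut, the minimum cut capacity equals the max flow.
In the residual graph, reachable from Depot: {Depot}.
Min-cut edges: Depot→HubB (3), Depot→HubC (12), Depot→Port (16); capacity 3 + 12 + 16 = 31.

31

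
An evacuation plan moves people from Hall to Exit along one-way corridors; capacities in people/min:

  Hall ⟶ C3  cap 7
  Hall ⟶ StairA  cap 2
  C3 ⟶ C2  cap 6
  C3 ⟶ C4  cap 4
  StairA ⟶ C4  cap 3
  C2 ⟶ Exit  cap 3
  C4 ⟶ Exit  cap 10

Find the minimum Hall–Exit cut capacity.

9

Augment Hall→C3→C2→Exit: bottleneck 3, flow now 3.
Augment Hall→C3→C4→Exit: bottleneck 4, flow now 7.
Augment Hall→StairA→C4→Exit: bottleneck 2, flow now 9.
No augmenting path remains; maximum flow = 9.
By max-flow min-cut, the minimum cut capacity equals the max flow.
In the residual graph, reachable from Hall: {Hall}.
Min-cut edges: Hall→C3 (7), Hall→StairA (2); capacity 7 + 2 = 9.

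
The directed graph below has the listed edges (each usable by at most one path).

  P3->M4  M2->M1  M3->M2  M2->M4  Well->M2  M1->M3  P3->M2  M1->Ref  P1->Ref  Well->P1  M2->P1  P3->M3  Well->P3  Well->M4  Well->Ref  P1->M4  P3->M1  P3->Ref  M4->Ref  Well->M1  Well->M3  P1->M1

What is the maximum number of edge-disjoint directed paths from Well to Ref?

5

Assign every edge capacity 1; by Menger, the answer equals the max flow.
Path Well→Ref (+1); total 1.
Path Well→P1→Ref (+1); total 2.
Path Well→P3→Ref (+1); total 3.
Path Well→M1→Ref (+1); total 4.
Path Well→M4→Ref (+1); total 5.
No residual Well→Ref path; max flow = 5.
Certifying cut of size 5: {M1→Ref, M4→Ref, P1→Ref, Well→P3, Well→Ref}.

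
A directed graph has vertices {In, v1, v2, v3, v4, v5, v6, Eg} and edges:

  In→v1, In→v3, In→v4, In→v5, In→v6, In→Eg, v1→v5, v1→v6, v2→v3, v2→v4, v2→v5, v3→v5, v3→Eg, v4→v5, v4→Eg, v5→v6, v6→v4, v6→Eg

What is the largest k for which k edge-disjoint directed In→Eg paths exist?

Assign every edge capacity 1; by Menger, the answer equals the max flow.
Path In→Eg (+1); total 1.
Path In→v3→Eg (+1); total 2.
Path In→v4→Eg (+1); total 3.
Path In→v6→Eg (+1); total 4.
No residual In→Eg path; max flow = 4.
Certifying cut of size 4: {In→Eg, In→v3, v4→Eg, v6→Eg}.

4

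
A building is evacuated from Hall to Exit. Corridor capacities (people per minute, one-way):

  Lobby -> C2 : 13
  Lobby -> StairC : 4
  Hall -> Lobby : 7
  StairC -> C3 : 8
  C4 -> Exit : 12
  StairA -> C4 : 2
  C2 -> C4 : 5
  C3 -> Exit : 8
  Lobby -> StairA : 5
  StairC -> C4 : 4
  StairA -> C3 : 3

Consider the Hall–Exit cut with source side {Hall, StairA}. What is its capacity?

12

Edges leaving {Hall, StairA}: Hall→Lobby (7), StairA→C3 (3), StairA→C4 (2).
Cut capacity = 7 + 3 + 2 = 12.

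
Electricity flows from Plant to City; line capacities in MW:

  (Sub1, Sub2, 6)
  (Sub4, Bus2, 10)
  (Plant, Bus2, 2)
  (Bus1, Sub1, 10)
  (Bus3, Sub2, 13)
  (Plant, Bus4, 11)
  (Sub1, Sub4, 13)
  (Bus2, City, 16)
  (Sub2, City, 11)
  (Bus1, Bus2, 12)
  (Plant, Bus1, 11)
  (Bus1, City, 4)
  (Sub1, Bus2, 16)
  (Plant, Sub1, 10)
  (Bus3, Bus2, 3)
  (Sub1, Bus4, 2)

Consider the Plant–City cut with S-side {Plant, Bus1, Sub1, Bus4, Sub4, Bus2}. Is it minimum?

Given cut capacity: 4 + 6 + 16 = 26.
Augment Plant→Bus1→City: bottleneck 4, flow now 4.
Augment Plant→Bus2→City: bottleneck 2, flow now 6.
Augment Plant→Bus1→Bus2→City: bottleneck 7, flow now 13.
Augment Plant→Sub1→Bus2→City: bottleneck 7, flow now 20.
Augment Plant→Sub1→Sub2→City: bottleneck 3, flow now 23.
No augmenting path remains; maximum flow = 23.
In the residual graph, reachable from Plant: {Plant, Bus4}.
Min-cut edges: Plant→Bus1 (11), Plant→Sub1 (10), Plant→Bus2 (2); capacity 11 + 10 + 2 = 23.
Cut capacity 26 exceeds the max flow 23, so it is not minimum.

No — its capacity is 26, but the minimum cut has capacity 23.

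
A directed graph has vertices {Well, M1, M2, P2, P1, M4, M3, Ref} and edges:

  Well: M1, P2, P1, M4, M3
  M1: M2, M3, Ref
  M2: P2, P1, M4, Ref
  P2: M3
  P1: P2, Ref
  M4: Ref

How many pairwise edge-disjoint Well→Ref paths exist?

Assign every edge capacity 1; by Menger, the answer equals the max flow.
Path Well→M1→Ref (+1); total 1.
Path Well→P1→Ref (+1); total 2.
Path Well→M4→Ref (+1); total 3.
No residual Well→Ref path; max flow = 3.
Certifying cut of size 3: {Well→M1, Well→M4, Well→P1}.

3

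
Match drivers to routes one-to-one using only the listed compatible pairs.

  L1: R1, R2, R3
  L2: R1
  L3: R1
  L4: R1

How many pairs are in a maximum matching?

Unit-capacity flow: source→left, listed edges, right→sink; max matching = max flow.
Augmenting path L1→R1 (+1); matched 1.
Augmenting path L2→R1→L1→R2 (+1); matched 2.
No augmenting path remains; maximum matching = 2.
König certificate: {L1, R1} is a vertex cover of size 2 (every listed pair touches it), so no matching can be larger.

2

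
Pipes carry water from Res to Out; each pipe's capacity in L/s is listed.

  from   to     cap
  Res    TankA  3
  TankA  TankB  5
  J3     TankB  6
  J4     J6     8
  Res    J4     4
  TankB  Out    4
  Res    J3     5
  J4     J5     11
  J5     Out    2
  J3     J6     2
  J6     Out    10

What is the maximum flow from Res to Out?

Augment Res→J4→J6→Out: bottleneck 4, flow now 4.
Augment Res→J3→J6→Out: bottleneck 2, flow now 6.
Augment Res→J3→TankB→Out: bottleneck 3, flow now 9.
Augment Res→TankA→TankB→Out: bottleneck 1, flow now 10.
No augmenting path remains; maximum flow = 10.
In the residual graph, reachable from Res: {Res, J3, TankA, TankB}.
Min-cut edges: Res→J4 (4), J3→J6 (2), TankB→Out (4); capacity 4 + 2 + 4 = 10.
This cut is saturated, so no flow can exceed 10.

10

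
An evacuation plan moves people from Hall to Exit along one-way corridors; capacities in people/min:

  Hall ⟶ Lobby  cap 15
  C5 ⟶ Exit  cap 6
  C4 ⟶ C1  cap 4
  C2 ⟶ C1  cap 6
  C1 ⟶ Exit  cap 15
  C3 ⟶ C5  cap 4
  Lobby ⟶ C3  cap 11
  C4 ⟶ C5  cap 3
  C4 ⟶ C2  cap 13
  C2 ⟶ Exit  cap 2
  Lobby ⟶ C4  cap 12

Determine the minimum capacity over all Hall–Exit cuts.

15

Augment Hall→Lobby→C4→C1→Exit: bottleneck 4, flow now 4.
Augment Hall→Lobby→C4→C2→Exit: bottleneck 2, flow now 6.
Augment Hall→Lobby→C4→C5→Exit: bottleneck 3, flow now 9.
Augment Hall→Lobby→C3→C5→Exit: bottleneck 3, flow now 12.
Augment Hall→Lobby→C4→C2→C1→Exit: bottleneck 3, flow now 15.
No augmenting path remains; maximum flow = 15.
By max-flow min-cut, the minimum cut capacity equals the max flow.
In the residual graph, reachable from Hall: {Hall}.
Min-cut edges: Hall→Lobby (15); capacity 15 = 15.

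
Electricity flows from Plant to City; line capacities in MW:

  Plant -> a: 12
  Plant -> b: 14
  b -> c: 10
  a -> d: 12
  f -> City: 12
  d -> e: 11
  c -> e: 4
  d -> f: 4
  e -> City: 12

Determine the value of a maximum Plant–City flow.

16

Augment Plant→a→d→e→City: bottleneck 11, flow now 11.
Augment Plant→a→d→f→City: bottleneck 1, flow now 12.
Augment Plant→b→c→e→City: bottleneck 1, flow now 13.
Augment Plant→b→c→e→d→f→City: bottleneck 3, flow now 16. (uses reverse residual edge)
No augmenting path remains; maximum flow = 16.
In the residual graph, reachable from Plant: {Plant, b, c}.
Min-cut edges: Plant→a (12), c→e (4); capacity 12 + 4 = 16.
This cut is saturated, so no flow can exceed 16.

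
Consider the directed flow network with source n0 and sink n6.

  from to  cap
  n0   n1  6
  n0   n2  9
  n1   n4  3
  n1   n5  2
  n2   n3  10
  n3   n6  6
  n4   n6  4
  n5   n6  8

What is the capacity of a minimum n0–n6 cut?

11

Augment n0→n1→n4→n6: bottleneck 3, flow now 3.
Augment n0→n1→n5→n6: bottleneck 2, flow now 5.
Augment n0→n2→n3→n6: bottleneck 6, flow now 11.
No augmenting path remains; maximum flow = 11.
By max-flow min-cut, the minimum cut capacity equals the max flow.
In the residual graph, reachable from n0: {n0, n1, n2, n3}.
Min-cut edges: n1→n4 (3), n1→n5 (2), n3→n6 (6); capacity 3 + 2 + 6 = 11.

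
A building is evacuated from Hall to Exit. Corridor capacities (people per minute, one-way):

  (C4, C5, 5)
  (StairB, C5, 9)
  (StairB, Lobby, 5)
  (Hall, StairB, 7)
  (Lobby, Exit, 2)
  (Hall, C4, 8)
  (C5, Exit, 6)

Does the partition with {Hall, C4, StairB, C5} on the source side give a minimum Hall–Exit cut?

Given cut capacity: 5 + 6 = 11.
Augment Hall→C4→C5→Exit: bottleneck 5, flow now 5.
Augment Hall→StairB→C5→Exit: bottleneck 1, flow now 6.
Augment Hall→StairB→Lobby→Exit: bottleneck 2, flow now 8.
No augmenting path remains; maximum flow = 8.
In the residual graph, reachable from Hall: {Hall, C4, StairB, C5, Lobby}.
Min-cut edges: C5→Exit (6), Lobby→Exit (2); capacity 6 + 2 = 8.
Cut capacity 11 exceeds the max flow 8, so it is not minimum.

No — its capacity is 11, but the minimum cut has capacity 8.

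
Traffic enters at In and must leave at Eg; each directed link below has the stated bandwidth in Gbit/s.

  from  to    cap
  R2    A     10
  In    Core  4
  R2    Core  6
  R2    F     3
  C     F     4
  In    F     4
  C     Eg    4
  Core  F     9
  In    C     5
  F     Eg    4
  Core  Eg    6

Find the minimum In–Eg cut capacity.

12

Augment In→C→Eg: bottleneck 4, flow now 4.
Augment In→Core→Eg: bottleneck 4, flow now 8.
Augment In→F→Eg: bottleneck 4, flow now 12.
No augmenting path remains; maximum flow = 12.
By max-flow min-cut, the minimum cut capacity equals the max flow.
In the residual graph, reachable from In: {In, C, F}.
Min-cut edges: In→Core (4), C→Eg (4), F→Eg (4); capacity 4 + 4 + 4 = 12.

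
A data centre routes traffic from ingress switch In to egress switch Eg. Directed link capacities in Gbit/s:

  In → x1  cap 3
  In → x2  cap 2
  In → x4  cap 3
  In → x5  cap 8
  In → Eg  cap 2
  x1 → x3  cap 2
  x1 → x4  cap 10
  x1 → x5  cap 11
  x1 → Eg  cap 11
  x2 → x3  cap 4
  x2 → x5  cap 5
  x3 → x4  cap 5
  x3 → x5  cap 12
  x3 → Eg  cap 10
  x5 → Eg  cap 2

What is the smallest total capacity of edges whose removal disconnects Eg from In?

Augment In→Eg: bottleneck 2, flow now 2.
Augment In→x1→Eg: bottleneck 3, flow now 5.
Augment In→x5→Eg: bottleneck 2, flow now 7.
Augment In→x2→x3→Eg: bottleneck 2, flow now 9.
No augmenting path remains; maximum flow = 9.
By max-flow min-cut, the minimum cut capacity equals the max flow.
In the residual graph, reachable from In: {In, x4, x5}.
Min-cut edges: In→x1 (3), In→x2 (2), In→Eg (2), x5→Eg (2); capacity 3 + 2 + 2 + 2 = 9.

9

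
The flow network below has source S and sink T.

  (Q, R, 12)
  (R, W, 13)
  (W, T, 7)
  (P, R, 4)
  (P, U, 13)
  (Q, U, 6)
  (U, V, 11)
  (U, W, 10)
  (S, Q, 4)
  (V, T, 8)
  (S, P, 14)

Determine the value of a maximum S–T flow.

15

Augment S→P→R→W→T: bottleneck 4, flow now 4.
Augment S→P→U→V→T: bottleneck 8, flow now 12.
Augment S→P→U→W→T: bottleneck 2, flow now 14.
Augment S→Q→R→W→T: bottleneck 1, flow now 15.
No augmenting path remains; maximum flow = 15.
In the residual graph, reachable from S: {S, P, Q, R, U, V, W}.
Min-cut edges: V→T (8), W→T (7); capacity 8 + 7 = 15.
This cut is saturated, so no flow can exceed 15.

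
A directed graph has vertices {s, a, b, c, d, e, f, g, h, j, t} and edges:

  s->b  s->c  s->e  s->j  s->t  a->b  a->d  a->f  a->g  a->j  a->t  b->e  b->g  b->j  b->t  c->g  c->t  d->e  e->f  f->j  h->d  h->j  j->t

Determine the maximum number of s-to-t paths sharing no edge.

Assign every edge capacity 1; by Menger, the answer equals the max flow.
Path s→t (+1); total 1.
Path s→b→t (+1); total 2.
Path s→c→t (+1); total 3.
Path s→j→t (+1); total 4.
No residual s→t path; max flow = 4.
Certifying cut of size 4: {j→t, s→b, s→c, s→t}.

4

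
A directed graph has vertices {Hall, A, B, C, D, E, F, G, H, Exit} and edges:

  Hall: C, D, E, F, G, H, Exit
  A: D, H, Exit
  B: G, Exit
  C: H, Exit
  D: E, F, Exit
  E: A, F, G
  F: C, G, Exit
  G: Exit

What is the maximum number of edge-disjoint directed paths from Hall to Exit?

6

Assign every edge capacity 1; by Menger, the answer equals the max flow.
Path Hall→Exit (+1); total 1.
Path Hall→C→Exit (+1); total 2.
Path Hall→D→Exit (+1); total 3.
Path Hall→F→Exit (+1); total 4.
Path Hall→G→Exit (+1); total 5.
Path Hall→E→A→Exit (+1); total 6.
No residual Hall→Exit path; max flow = 6.
Certifying cut of size 6: {Hall→C, Hall→D, Hall→E, Hall→Exit, Hall→F, Hall→G}.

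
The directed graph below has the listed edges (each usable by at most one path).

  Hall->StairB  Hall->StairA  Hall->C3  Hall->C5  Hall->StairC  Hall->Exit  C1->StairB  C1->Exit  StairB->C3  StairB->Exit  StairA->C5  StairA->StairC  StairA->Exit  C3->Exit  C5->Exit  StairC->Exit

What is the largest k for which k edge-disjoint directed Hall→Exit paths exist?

Assign every edge capacity 1; by Menger, the answer equals the max flow.
Path Hall→Exit (+1); total 1.
Path Hall→StairB→Exit (+1); total 2.
Path Hall→StairA→Exit (+1); total 3.
Path Hall→C3→Exit (+1); total 4.
Path Hall→C5→Exit (+1); total 5.
Path Hall→StairC→Exit (+1); total 6.
No residual Hall→Exit path; max flow = 6.
Certifying cut of size 6: {Hall→C3, Hall→C5, Hall→Exit, Hall→StairA, Hall→StairB, Hall→StairC}.

6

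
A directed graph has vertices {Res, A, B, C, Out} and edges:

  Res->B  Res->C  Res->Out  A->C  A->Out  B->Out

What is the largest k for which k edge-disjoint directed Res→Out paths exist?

Assign every edge capacity 1; by Menger, the answer equals the max flow.
Path Res→Out (+1); total 1.
Path Res→B→Out (+1); total 2.
No residual Res→Out path; max flow = 2.
Certifying cut of size 2: {Res→B, Res→Out}.

2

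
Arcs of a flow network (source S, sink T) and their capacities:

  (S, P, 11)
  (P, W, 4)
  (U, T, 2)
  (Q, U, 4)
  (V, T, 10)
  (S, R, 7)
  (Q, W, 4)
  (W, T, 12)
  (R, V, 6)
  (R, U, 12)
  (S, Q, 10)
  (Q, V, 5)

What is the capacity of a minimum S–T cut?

Augment S→P→W→T: bottleneck 4, flow now 4.
Augment S→Q→U→T: bottleneck 2, flow now 6.
Augment S→Q→V→T: bottleneck 5, flow now 11.
Augment S→Q→W→T: bottleneck 3, flow now 14.
Augment S→R→V→T: bottleneck 5, flow now 19.
Augment S→R→U→Q→W→T: bottleneck 1, flow now 20. (uses reverse residual edge)
No augmenting path remains; maximum flow = 20.
By max-flow min-cut, the minimum cut capacity equals the max flow.
In the residual graph, reachable from S: {S, P, Q, R, U, V}.
Min-cut edges: P→W (4), Q→W (4), U→T (2), V→T (10); capacity 4 + 4 + 2 + 10 = 20.

20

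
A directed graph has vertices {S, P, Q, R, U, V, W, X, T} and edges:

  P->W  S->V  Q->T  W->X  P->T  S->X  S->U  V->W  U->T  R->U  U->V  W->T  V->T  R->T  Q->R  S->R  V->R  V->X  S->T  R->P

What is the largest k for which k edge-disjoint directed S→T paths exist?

4

Assign every edge capacity 1; by Menger, the answer equals the max flow.
Path S→T (+1); total 1.
Path S→R→T (+1); total 2.
Path S→U→T (+1); total 3.
Path S→V→T (+1); total 4.
No residual S→T path; max flow = 4.
Certifying cut of size 4: {S→R, S→T, S→U, S→V}.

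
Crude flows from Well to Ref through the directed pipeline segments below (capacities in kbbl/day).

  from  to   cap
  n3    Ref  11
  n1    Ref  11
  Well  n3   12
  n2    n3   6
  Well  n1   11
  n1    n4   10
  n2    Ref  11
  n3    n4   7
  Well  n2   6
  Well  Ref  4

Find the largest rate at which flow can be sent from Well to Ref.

32

Augment Well→Ref: bottleneck 4, flow now 4.
Augment Well→n1→Ref: bottleneck 11, flow now 15.
Augment Well→n2→Ref: bottleneck 6, flow now 21.
Augment Well→n3→Ref: bottleneck 11, flow now 32.
No augmenting path remains; maximum flow = 32.
In the residual graph, reachable from Well: {Well, n3, n4}.
Min-cut edges: Well→n1 (11), Well→n2 (6), Well→Ref (4), n3→Ref (11); capacity 11 + 6 + 4 + 11 = 32.
This cut is saturated, so no flow can exceed 32.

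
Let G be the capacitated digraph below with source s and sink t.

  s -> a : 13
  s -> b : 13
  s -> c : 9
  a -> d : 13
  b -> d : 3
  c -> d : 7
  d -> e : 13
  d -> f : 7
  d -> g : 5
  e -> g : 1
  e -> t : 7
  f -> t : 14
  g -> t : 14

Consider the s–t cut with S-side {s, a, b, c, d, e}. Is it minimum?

Given cut capacity: 7 + 5 + 1 + 7 = 20.
Augment s→a→d→e→t: bottleneck 7, flow now 7.
Augment s→a→d→f→t: bottleneck 6, flow now 13.
Augment s→b→d→f→t: bottleneck 1, flow now 14.
Augment s→b→d→g→t: bottleneck 2, flow now 16.
Augment s→c→d→g→t: bottleneck 3, flow now 19.
Augment s→c→d→e→g→t: bottleneck 1, flow now 20.
No augmenting path remains; maximum flow = 20.
Cut capacity 20 equals the max flow, so it is a minimum cut.

Yes — it is a minimum cut (capacity 20).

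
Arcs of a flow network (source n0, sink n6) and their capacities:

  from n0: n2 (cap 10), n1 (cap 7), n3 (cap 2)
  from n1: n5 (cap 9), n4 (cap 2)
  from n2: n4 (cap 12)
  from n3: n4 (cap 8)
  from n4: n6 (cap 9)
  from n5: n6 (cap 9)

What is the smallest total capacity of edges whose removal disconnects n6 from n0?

Augment n0→n1→n4→n6: bottleneck 2, flow now 2.
Augment n0→n1→n5→n6: bottleneck 5, flow now 7.
Augment n0→n2→n4→n6: bottleneck 7, flow now 14.
Augment n0→n2→n4→n1→n5→n6: bottleneck 2, flow now 16. (uses reverse residual edge)
No augmenting path remains; maximum flow = 16.
By max-flow min-cut, the minimum cut capacity equals the max flow.
In the residual graph, reachable from n0: {n0, n2, n3, n4}.
Min-cut edges: n0→n1 (7), n4→n6 (9); capacity 7 + 9 = 16.

16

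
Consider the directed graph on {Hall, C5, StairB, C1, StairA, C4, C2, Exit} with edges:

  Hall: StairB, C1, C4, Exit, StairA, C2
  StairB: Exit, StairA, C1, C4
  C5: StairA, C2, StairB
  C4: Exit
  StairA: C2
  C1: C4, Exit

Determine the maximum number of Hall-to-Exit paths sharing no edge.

4

Assign every edge capacity 1; by Menger, the answer equals the max flow.
Path Hall→Exit (+1); total 1.
Path Hall→StairB→Exit (+1); total 2.
Path Hall→C1→Exit (+1); total 3.
Path Hall→C4→Exit (+1); total 4.
No residual Hall→Exit path; max flow = 4.
Certifying cut of size 4: {Hall→C1, Hall→C4, Hall→Exit, Hall→StairB}.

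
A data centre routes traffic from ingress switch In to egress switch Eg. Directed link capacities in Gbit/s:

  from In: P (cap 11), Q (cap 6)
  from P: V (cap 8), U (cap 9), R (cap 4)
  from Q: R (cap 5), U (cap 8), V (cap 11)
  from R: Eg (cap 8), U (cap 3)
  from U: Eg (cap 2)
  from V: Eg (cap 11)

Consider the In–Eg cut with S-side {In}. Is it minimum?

Yes — it is a minimum cut (capacity 17).

Given cut capacity: 11 + 6 = 17.
Augment In→P→R→Eg: bottleneck 4, flow now 4.
Augment In→P→U→Eg: bottleneck 2, flow now 6.
Augment In→P→V→Eg: bottleneck 5, flow now 11.
Augment In→Q→R→Eg: bottleneck 4, flow now 15.
Augment In→Q→V→Eg: bottleneck 2, flow now 17.
No augmenting path remains; maximum flow = 17.
Cut capacity 17 equals the max flow, so it is a minimum cut.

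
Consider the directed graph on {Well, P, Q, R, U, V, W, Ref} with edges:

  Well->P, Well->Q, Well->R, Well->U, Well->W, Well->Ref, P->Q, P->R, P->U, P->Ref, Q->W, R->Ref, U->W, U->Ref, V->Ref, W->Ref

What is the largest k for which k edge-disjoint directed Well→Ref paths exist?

5

Assign every edge capacity 1; by Menger, the answer equals the max flow.
Path Well→Ref (+1); total 1.
Path Well→P→Ref (+1); total 2.
Path Well→R→Ref (+1); total 3.
Path Well→U→Ref (+1); total 4.
Path Well→W→Ref (+1); total 5.
No residual Well→Ref path; max flow = 5.
Certifying cut of size 5: {W→Ref, Well→P, Well→R, Well→Ref, Well→U}.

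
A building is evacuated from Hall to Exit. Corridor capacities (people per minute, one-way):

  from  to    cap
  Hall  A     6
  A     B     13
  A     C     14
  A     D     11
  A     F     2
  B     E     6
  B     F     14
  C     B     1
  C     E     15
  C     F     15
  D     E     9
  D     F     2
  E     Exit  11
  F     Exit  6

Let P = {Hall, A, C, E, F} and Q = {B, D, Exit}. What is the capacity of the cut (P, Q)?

42

Edges leaving {Hall, A, C, E, F}: A→B (13), A→D (11), C→B (1), E→Exit (11), F→Exit (6).
Cut capacity = 13 + 11 + 1 + 11 + 6 = 42.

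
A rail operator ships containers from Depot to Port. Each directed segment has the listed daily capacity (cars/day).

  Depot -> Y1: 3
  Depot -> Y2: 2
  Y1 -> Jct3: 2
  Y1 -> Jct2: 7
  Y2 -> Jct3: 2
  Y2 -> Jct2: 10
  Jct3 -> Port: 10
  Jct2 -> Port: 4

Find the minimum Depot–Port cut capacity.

Augment Depot→Y1→Jct3→Port: bottleneck 2, flow now 2.
Augment Depot→Y1→Jct2→Port: bottleneck 1, flow now 3.
Augment Depot→Y2→Jct3→Port: bottleneck 2, flow now 5.
No augmenting path remains; maximum flow = 5.
By max-flow min-cut, the minimum cut capacity equals the max flow.
In the residual graph, reachable from Depot: {Depot}.
Min-cut edges: Depot→Y1 (3), Depot→Y2 (2); capacity 3 + 2 = 5.

5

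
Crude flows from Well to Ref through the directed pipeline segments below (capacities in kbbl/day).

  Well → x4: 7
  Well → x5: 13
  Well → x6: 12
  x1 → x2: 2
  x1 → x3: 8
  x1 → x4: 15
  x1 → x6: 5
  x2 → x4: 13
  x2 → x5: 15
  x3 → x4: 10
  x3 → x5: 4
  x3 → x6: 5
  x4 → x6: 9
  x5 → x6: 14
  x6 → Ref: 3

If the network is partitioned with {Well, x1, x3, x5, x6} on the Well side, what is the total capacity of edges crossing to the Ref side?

Edges leaving {Well, x1, x3, x5, x6}: Well→x4 (7), x1→x2 (2), x1→x4 (15), x3→x4 (10), x6→Ref (3).
Cut capacity = 7 + 2 + 15 + 10 + 3 = 37.

37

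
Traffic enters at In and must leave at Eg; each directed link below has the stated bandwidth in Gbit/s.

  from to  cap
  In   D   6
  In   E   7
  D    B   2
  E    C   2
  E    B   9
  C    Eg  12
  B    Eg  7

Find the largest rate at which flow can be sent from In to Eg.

9

Augment In→D→B→Eg: bottleneck 2, flow now 2.
Augment In→E→C→Eg: bottleneck 2, flow now 4.
Augment In→E→B→Eg: bottleneck 5, flow now 9.
No augmenting path remains; maximum flow = 9.
In the residual graph, reachable from In: {In, D}.
Min-cut edges: In→E (7), D→B (2); capacity 7 + 2 = 9.
This cut is saturated, so no flow can exceed 9.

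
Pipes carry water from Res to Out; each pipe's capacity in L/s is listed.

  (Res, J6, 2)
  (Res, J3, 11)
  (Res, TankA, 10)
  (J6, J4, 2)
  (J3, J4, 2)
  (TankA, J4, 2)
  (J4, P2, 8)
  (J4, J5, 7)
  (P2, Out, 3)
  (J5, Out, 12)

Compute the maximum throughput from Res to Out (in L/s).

6

Augment Res→J6→J4→P2→Out: bottleneck 2, flow now 2.
Augment Res→J3→J4→P2→Out: bottleneck 1, flow now 3.
Augment Res→J3→J4→J5→Out: bottleneck 1, flow now 4.
Augment Res→TankA→J4→J5→Out: bottleneck 2, flow now 6.
No augmenting path remains; maximum flow = 6.
In the residual graph, reachable from Res: {Res, J3, TankA}.
Min-cut edges: Res→J6 (2), J3→J4 (2), TankA→J4 (2); capacity 2 + 2 + 2 = 6.
This cut is saturated, so no flow can exceed 6.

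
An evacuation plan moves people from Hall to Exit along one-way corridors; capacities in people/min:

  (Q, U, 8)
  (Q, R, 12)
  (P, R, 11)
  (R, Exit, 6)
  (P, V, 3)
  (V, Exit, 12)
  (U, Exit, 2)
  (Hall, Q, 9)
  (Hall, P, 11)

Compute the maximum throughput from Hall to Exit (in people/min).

Augment Hall→P→R→Exit: bottleneck 6, flow now 6.
Augment Hall→P→V→Exit: bottleneck 3, flow now 9.
Augment Hall→Q→U→Exit: bottleneck 2, flow now 11.
No augmenting path remains; maximum flow = 11.
In the residual graph, reachable from Hall: {Hall, P, Q, R, U}.
Min-cut edges: P→V (3), R→Exit (6), U→Exit (2); capacity 3 + 6 + 2 = 11.
This cut is saturated, so no flow can exceed 11.

11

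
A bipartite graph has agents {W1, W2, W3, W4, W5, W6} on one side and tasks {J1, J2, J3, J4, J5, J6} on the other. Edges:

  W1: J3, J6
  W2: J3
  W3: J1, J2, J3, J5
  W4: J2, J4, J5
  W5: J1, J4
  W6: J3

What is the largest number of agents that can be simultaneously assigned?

Unit-capacity flow: source→left, listed edges, right→sink; max matching = max flow.
Augmenting path W1→J3 (+1); matched 1.
Augmenting path W3→J1 (+1); matched 2.
Augmenting path W4→J2 (+1); matched 3.
Augmenting path W5→J4 (+1); matched 4.
Augmenting path W2→J3→W1→J6 (+1); matched 5.
No augmenting path remains; maximum matching = 5.
König certificate: {W1, W3, W4, W5, J3} is a vertex cover of size 5 (every listed pair touches it), so no matching can be larger.

5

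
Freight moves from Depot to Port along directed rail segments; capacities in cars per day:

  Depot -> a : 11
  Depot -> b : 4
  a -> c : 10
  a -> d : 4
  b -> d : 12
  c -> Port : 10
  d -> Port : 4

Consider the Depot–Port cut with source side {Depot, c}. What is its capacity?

25

Edges leaving {Depot, c}: Depot→a (11), Depot→b (4), c→Port (10).
Cut capacity = 11 + 4 + 10 = 25.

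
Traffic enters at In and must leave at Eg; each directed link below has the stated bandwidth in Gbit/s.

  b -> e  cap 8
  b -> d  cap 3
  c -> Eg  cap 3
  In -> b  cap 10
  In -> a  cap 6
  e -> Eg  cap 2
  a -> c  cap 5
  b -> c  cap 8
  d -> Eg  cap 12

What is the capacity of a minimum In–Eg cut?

Augment In→a→c→Eg: bottleneck 3, flow now 3.
Augment In→b→d→Eg: bottleneck 3, flow now 6.
Augment In→b→e→Eg: bottleneck 2, flow now 8.
No augmenting path remains; maximum flow = 8.
By max-flow min-cut, the minimum cut capacity equals the max flow.
In the residual graph, reachable from In: {In, a, b, c, e}.
Min-cut edges: b→d (3), c→Eg (3), e→Eg (2); capacity 3 + 3 + 2 = 8.

8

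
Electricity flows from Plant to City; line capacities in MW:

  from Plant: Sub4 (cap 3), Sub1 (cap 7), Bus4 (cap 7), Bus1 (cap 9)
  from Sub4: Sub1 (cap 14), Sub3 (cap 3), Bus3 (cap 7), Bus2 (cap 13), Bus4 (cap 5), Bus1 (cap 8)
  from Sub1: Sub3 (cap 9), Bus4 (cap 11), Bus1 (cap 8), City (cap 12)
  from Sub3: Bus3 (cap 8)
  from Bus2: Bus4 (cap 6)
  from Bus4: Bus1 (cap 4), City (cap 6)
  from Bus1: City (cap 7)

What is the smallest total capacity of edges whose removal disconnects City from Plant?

23

Augment Plant→Sub1→City: bottleneck 7, flow now 7.
Augment Plant→Bus4→City: bottleneck 6, flow now 13.
Augment Plant→Bus1→City: bottleneck 7, flow now 20.
Augment Plant→Sub4→Sub1→City: bottleneck 3, flow now 23.
No augmenting path remains; maximum flow = 23.
By max-flow min-cut, the minimum cut capacity equals the max flow.
In the residual graph, reachable from Plant: {Plant, Bus4, Bus1}.
Min-cut edges: Plant→Sub4 (3), Plant→Sub1 (7), Bus4→City (6), Bus1→City (7); capacity 3 + 7 + 6 + 7 = 23.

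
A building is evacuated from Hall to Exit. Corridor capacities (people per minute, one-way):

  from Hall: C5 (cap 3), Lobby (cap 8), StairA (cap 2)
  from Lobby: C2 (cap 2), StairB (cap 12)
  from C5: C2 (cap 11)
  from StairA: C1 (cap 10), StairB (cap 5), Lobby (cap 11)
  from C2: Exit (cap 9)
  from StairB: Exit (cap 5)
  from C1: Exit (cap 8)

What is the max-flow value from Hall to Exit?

12

Augment Hall→Lobby→C2→Exit: bottleneck 2, flow now 2.
Augment Hall→Lobby→StairB→Exit: bottleneck 5, flow now 7.
Augment Hall→C5→C2→Exit: bottleneck 3, flow now 10.
Augment Hall→StairA→C1→Exit: bottleneck 2, flow now 12.
No augmenting path remains; maximum flow = 12.
In the residual graph, reachable from Hall: {Hall, Lobby, StairB}.
Min-cut edges: Hall→C5 (3), Hall→StairA (2), Lobby→C2 (2), StairB→Exit (5); capacity 3 + 2 + 2 + 5 = 12.
This cut is saturated, so no flow can exceed 12.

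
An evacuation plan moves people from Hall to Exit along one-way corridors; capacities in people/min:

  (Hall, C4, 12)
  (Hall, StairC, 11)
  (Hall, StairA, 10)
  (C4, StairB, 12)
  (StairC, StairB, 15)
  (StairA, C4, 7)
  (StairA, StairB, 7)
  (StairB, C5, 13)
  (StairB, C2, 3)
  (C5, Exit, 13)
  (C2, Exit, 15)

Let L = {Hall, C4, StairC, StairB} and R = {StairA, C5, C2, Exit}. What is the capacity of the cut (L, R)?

26

Edges leaving {Hall, C4, StairC, StairB}: Hall→StairA (10), StairB→C5 (13), StairB→C2 (3).
Cut capacity = 10 + 13 + 3 = 26.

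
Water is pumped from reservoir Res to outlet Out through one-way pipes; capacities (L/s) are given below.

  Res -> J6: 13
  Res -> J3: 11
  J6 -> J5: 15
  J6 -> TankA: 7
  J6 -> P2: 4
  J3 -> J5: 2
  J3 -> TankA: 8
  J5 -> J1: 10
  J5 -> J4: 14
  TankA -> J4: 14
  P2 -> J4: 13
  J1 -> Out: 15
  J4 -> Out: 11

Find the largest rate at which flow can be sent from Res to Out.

21

Augment Res→J6→J5→J1→Out: bottleneck 10, flow now 10.
Augment Res→J6→J5→J4→Out: bottleneck 3, flow now 13.
Augment Res→J3→J5→J4→Out: bottleneck 2, flow now 15.
Augment Res→J3→TankA→J4→Out: bottleneck 6, flow now 21.
No augmenting path remains; maximum flow = 21.
In the residual graph, reachable from Res: {Res, J6, J3, J5, TankA, P2, J4}.
Min-cut edges: J5→J1 (10), J4→Out (11); capacity 10 + 11 = 21.
This cut is saturated, so no flow can exceed 21.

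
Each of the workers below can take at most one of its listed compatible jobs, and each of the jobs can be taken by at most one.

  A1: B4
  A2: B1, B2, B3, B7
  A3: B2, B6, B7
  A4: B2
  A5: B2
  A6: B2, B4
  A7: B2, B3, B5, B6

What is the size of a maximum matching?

Unit-capacity flow: source→left, listed edges, right→sink; max matching = max flow.
Augmenting path A1→B4 (+1); matched 1.
Augmenting path A2→B1 (+1); matched 2.
Augmenting path A3→B2 (+1); matched 3.
Augmenting path A7→B3 (+1); matched 4.
Augmenting path A4→B2→A3→B6 (+1); matched 5.
No augmenting path remains; maximum matching = 5.
König certificate: {A2, A3, A7, B2, B4} is a vertex cover of size 5 (every listed pair touches it), so no matching can be larger.

5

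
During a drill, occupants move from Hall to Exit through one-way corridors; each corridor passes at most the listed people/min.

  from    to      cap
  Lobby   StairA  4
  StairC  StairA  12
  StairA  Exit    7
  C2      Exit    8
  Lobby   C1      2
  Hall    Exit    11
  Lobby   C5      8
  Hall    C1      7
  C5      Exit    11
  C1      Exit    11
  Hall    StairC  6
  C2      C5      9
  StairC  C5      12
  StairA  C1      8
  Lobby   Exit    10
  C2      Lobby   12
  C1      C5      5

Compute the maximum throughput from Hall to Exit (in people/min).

Augment Hall→Exit: bottleneck 11, flow now 11.
Augment Hall→C1→Exit: bottleneck 7, flow now 18.
Augment Hall→StairC→StairA→Exit: bottleneck 6, flow now 24.
No augmenting path remains; maximum flow = 24.
In the residual graph, reachable from Hall: {Hall}.
Min-cut edges: Hall→StairC (6), Hall→C1 (7), Hall→Exit (11); capacity 6 + 7 + 11 = 24.
This cut is saturated, so no flow can exceed 24.

24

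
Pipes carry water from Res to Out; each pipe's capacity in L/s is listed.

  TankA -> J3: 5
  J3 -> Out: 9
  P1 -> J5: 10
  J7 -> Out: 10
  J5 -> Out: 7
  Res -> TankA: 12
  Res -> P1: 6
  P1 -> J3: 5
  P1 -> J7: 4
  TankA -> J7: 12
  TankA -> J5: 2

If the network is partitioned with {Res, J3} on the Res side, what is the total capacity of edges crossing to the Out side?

Edges leaving {Res, J3}: Res→TankA (12), Res→P1 (6), J3→Out (9).
Cut capacity = 12 + 6 + 9 = 27.

27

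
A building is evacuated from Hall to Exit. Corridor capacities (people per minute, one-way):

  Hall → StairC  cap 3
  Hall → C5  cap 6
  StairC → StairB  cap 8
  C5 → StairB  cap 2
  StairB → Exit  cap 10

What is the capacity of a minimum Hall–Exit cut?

5

Augment Hall→StairC→StairB→Exit: bottleneck 3, flow now 3.
Augment Hall→C5→StairB→Exit: bottleneck 2, flow now 5.
No augmenting path remains; maximum flow = 5.
By max-flow min-cut, the minimum cut capacity equals the max flow.
In the residual graph, reachable from Hall: {Hall, C5}.
Min-cut edges: Hall→StairC (3), C5→StairB (2); capacity 3 + 2 = 5.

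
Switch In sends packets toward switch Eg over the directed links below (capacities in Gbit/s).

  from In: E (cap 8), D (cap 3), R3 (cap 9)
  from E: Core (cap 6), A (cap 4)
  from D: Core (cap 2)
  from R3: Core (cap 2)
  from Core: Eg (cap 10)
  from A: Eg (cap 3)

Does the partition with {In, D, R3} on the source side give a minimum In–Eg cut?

Given cut capacity: 8 + 2 + 2 = 12.
Augment In→E→Core→Eg: bottleneck 6, flow now 6.
Augment In→E→A→Eg: bottleneck 2, flow now 8.
Augment In→D→Core→Eg: bottleneck 2, flow now 10.
Augment In→R3→Core→Eg: bottleneck 2, flow now 12.
No augmenting path remains; maximum flow = 12.
Cut capacity 12 equals the max flow, so it is a minimum cut.

Yes — it is a minimum cut (capacity 12).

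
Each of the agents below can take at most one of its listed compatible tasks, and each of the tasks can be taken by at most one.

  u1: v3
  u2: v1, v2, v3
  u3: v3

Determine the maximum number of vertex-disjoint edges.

2

Unit-capacity flow: source→left, listed edges, right→sink; max matching = max flow.
Augmenting path u1→v3 (+1); matched 1.
Augmenting path u2→v1 (+1); matched 2.
No augmenting path remains; maximum matching = 2.
König certificate: {u2, v3} is a vertex cover of size 2 (every listed pair touches it), so no matching can be larger.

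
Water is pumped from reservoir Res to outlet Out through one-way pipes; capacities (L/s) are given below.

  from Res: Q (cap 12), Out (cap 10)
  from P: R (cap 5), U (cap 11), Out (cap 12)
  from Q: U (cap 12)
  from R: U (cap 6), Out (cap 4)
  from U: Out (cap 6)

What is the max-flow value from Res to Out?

16

Augment Res→Out: bottleneck 10, flow now 10.
Augment Res→Q→U→Out: bottleneck 6, flow now 16.
No augmenting path remains; maximum flow = 16.
In the residual graph, reachable from Res: {Res, Q, U}.
Min-cut edges: Res→Out (10), U→Out (6); capacity 10 + 6 = 16.
This cut is saturated, so no flow can exceed 16.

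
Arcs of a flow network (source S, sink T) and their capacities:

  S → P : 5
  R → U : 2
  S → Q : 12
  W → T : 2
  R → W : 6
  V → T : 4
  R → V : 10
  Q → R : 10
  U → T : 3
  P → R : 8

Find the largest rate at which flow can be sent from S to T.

8

Augment S→P→R→U→T: bottleneck 2, flow now 2.
Augment S→P→R→V→T: bottleneck 3, flow now 5.
Augment S→Q→R→V→T: bottleneck 1, flow now 6.
Augment S→Q→R→W→T: bottleneck 2, flow now 8.
No augmenting path remains; maximum flow = 8.
In the residual graph, reachable from S: {S, P, Q, R, V, W}.
Min-cut edges: R→U (2), V→T (4), W→T (2); capacity 2 + 4 + 2 = 8.
This cut is saturated, so no flow can exceed 8.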